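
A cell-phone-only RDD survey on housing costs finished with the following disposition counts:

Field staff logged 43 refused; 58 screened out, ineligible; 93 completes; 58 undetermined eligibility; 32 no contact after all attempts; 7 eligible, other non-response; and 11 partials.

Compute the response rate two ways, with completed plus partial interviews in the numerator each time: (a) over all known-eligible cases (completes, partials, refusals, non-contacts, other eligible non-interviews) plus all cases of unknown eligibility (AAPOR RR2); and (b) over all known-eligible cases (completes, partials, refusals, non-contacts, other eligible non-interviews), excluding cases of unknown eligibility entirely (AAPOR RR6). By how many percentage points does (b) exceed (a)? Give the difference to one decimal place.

Num = 93 + 11 = 104
Denominator = 93 + 11 + 43 + 32 + 7 + 58 = 244
RR2 = 104 / 244 = 0.4262
Denominator = 93 + 11 + 43 + 32 + 7 = 186
RR6 = 104 / 186 = 0.5591
Difference = 55.91 − 42.62 = 13.29 percentage points

13.3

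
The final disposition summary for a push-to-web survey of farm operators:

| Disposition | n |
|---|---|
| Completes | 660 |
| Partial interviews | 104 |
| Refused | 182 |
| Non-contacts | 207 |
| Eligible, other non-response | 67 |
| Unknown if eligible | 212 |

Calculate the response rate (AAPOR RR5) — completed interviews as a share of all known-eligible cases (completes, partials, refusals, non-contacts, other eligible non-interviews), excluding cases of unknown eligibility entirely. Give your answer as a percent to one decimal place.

Top: 660
Base: 660 + 104 + 182 + 207 + 67 = 1220
RR5 = 660 / 1220 = 0.5410

54.1%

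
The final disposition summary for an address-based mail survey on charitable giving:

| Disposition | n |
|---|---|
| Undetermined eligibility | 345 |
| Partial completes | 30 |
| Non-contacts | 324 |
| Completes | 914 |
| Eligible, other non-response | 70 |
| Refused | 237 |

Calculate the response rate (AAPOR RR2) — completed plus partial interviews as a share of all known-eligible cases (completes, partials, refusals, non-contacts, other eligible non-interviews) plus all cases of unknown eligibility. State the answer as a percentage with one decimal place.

Num: 914 + 30 = 944
Denominator: 914 + 30 + 237 + 324 + 70 + 345 = 1920
RR2 = 944 / 1920 = 0.4917

49.2%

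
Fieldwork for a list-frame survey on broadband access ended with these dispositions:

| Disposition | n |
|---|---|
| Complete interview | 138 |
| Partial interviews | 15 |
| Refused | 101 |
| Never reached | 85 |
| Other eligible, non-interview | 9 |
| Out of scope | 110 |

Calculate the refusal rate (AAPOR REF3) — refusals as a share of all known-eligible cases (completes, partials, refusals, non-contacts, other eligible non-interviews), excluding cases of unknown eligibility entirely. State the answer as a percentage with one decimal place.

29.0%

Numerator: 101
Denominator: 138 + 15 + 101 + 85 + 9 = 348
REF3 = 101 / 348 = 0.2902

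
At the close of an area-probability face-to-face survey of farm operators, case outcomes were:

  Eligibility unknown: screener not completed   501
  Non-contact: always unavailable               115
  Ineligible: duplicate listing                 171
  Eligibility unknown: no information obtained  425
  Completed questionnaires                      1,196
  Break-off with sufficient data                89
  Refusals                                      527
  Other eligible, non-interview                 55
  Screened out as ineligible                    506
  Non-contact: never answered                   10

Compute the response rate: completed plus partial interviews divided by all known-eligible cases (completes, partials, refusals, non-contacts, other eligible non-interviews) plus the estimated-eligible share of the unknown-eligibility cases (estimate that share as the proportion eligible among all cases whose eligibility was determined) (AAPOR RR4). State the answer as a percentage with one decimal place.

47.9%

Never reached = 10 + 115 = 125
Unknown eligibility = 501 + 425 = 926
Not eligible = 506 + 171 = 677
Numerator = 1196 + 89 = 1285
Determined eligible = 1196 + 89 + 527 + 125 + 55 = 1992
e = 1992 / (1992 + 677) = 1992 / 2669 = 0.7463
e × U = 0.7463 × 926 = 691.07
Denom = 1992 + 691.07 = 2683.07
RR4 = 1285 / 2683.07 = 0.4789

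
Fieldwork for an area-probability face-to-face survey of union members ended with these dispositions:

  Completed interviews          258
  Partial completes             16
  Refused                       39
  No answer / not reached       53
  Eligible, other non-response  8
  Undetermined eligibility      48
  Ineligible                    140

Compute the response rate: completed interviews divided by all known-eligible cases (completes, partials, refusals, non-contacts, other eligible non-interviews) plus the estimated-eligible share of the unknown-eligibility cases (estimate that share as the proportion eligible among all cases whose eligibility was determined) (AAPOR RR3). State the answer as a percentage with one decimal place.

Num: 258
Eligible (known): 258 + 16 + 39 + 53 + 8 = 374
e = 374 / (374 + 140) = 374 / 514 = 0.7276
e × U: 0.7276 × 48 = 34.92
Denominator: 374 + 34.92 = 408.92
RR3 = 258 / 408.92 = 0.6309

63.1%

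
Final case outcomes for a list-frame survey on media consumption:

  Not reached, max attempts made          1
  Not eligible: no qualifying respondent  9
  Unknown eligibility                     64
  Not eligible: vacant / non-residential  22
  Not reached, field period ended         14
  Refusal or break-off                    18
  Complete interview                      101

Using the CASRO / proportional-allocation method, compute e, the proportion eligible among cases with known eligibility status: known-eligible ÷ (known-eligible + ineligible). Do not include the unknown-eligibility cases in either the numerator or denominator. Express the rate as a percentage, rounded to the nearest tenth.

No contact after all attempts = 14 + 1 = 15
Screened out, ineligible = 9 + 22 = 31
Determined eligible → 101 + 18 + 15 = 134
e = 134 / (134 + 31) = 134 / 165 = 0.8121

81.2%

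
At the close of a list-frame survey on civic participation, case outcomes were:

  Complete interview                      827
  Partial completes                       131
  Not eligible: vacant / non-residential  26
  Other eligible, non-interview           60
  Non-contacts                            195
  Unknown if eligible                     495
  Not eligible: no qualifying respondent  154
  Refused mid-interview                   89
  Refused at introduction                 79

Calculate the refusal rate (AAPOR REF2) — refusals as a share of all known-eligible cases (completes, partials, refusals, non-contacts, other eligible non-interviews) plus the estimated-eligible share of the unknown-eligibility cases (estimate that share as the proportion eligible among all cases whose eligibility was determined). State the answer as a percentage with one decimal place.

Refusal or break-off = 79 + 89 = 168
Out of scope = 154 + 26 = 180
Num: 168
Determined eligible: 827 + 131 + 168 + 195 + 60 = 1381
e = 1381 / (1381 + 180) = 1381 / 1561 = 0.8847
Estimated eligible among unknowns: 0.8847 × 495 = 437.93
Denominator: 1381 + 437.93 = 1818.93
REF2 = 168 / 1818.93 = 0.0924

9.2%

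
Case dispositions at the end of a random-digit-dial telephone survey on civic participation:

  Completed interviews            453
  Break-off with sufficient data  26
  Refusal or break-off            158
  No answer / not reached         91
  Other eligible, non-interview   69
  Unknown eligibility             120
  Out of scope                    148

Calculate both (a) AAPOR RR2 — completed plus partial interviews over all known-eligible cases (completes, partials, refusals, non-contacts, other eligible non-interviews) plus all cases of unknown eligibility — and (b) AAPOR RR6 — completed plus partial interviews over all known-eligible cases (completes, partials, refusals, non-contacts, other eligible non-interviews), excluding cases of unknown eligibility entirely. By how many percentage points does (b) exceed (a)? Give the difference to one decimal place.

7.9

Top: 453 + 26 = 479
Denom: 453 + 26 + 158 + 91 + 69 + 120 = 917
RR2 = 479 / 917 = 0.5224
Denom: 453 + 26 + 158 + 91 + 69 = 797
RR6 = 479 / 797 = 0.6010
Difference = 60.10 − 52.24 = 7.86 percentage points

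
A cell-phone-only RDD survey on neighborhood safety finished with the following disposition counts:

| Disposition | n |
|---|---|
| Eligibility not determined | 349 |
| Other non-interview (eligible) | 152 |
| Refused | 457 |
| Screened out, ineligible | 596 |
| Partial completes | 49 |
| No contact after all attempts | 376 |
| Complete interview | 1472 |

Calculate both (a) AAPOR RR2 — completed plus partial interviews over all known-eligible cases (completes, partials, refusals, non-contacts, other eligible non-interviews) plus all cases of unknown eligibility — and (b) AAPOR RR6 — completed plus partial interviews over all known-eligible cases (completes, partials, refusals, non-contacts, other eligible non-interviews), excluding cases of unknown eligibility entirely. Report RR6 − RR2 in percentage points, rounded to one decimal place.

7.4

Numerator: 1472 + 49 = 1521
Denominator: 1472 + 49 + 457 + 376 + 152 + 349 = 2855
RR2 = 1521 / 2855 = 0.5327
Denominator: 1472 + 49 + 457 + 376 + 152 = 2506
RR6 = 1521 / 2506 = 0.6069
Difference = 60.69 − 53.27 = 7.42 percentage points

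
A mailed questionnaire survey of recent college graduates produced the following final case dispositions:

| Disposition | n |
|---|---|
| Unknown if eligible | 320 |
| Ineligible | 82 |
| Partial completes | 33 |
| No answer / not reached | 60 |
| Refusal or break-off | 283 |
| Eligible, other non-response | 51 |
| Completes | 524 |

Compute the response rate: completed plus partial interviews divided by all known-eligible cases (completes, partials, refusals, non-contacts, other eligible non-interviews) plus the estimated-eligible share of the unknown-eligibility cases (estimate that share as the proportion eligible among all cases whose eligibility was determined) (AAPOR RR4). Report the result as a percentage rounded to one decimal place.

44.7%

Numerator = 524 + 33 = 557
Known eligible = 524 + 33 + 283 + 60 + 51 = 951
e = 951 / (951 + 82) = 951 / 1033 = 0.9206
Eligible share of unknowns = 0.9206 × 320 = 294.59
Denominator = 951 + 294.59 = 1245.59
RR4 = 557 / 1245.59 = 0.4472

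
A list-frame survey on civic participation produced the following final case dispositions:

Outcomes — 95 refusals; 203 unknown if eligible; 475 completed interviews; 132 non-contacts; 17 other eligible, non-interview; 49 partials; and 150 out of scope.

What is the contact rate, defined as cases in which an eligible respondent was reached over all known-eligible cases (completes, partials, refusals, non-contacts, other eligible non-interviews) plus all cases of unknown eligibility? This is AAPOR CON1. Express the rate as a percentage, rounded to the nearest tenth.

65.5%

Num: 475 + 49 + 95 + 17 = 636
Denominator: 475 + 49 + 95 + 132 + 17 + 203 = 971
CON1 = 636 / 971 = 0.6550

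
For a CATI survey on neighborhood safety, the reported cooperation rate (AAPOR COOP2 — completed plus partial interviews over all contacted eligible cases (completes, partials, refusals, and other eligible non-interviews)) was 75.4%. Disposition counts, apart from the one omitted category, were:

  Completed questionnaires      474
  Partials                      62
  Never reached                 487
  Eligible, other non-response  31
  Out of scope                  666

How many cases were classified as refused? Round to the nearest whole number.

144

Numerator → 474 + 62 = 536
COOP2 = 536 / D = 0.754
D = 536 / 0.754 = 710.9
Other denominator terms total 567
refused = 710.9 − 567 ≈ 144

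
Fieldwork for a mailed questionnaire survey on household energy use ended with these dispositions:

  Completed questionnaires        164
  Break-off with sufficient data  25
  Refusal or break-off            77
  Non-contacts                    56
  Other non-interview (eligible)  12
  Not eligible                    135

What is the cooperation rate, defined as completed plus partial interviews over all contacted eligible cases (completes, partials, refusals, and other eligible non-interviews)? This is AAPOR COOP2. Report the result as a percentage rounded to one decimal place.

Num → 164 + 25 = 189
Denominator → 164 + 25 + 77 + 12 = 278
COOP2 = 189 / 278 = 0.6799

68.0%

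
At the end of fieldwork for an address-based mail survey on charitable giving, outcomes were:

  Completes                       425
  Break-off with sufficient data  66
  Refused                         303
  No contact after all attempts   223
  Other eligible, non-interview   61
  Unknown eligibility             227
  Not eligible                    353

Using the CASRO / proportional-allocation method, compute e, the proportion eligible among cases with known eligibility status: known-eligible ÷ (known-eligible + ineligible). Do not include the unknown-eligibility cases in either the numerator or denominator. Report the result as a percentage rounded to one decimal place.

Determined eligible → 425 + 66 + 303 + 223 + 61 = 1078
e = 1078 / (1078 + 353) = 1078 / 1431 = 0.7533

75.3%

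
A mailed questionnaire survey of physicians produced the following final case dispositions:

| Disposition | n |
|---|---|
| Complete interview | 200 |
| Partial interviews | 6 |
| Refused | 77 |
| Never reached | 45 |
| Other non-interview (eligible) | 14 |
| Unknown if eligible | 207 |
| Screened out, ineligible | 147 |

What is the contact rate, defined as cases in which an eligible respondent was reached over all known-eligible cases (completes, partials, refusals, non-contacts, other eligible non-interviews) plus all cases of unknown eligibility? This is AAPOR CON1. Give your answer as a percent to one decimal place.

Top = 200 + 6 + 77 + 14 = 297
Denominator = 200 + 6 + 77 + 45 + 14 + 207 = 549
CON1 = 297 / 549 = 0.5410

54.1%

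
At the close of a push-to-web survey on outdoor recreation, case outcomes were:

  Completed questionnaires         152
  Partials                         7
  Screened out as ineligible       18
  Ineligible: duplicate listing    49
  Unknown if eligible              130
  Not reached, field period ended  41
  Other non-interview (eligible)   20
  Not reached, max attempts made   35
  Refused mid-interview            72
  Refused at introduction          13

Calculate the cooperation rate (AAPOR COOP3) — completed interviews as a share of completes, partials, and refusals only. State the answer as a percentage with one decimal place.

62.3%

Refusal or break-off = 13 + 72 = 85
No contact after all attempts = 41 + 35 = 76
Out of scope = 18 + 49 = 67
Num = 152
Denominator = 152 + 7 + 85 = 244
COOP3 = 152 / 244 = 0.6230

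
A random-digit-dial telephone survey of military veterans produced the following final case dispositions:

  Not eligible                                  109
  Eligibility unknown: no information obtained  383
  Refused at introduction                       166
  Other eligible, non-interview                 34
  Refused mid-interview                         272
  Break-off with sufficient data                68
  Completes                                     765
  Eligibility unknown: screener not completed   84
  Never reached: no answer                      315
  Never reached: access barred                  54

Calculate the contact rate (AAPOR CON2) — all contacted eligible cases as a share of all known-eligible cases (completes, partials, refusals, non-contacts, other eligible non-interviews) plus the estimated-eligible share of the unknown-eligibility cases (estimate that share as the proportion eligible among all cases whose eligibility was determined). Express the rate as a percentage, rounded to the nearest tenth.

Refusals = 166 + 272 = 438
No answer / not reached = 315 + 54 = 369
Unknown if eligible = 84 + 383 = 467
Top: 765 + 68 + 438 + 34 = 1305
Determined eligible: 765 + 68 + 438 + 369 + 34 = 1674
e = 1674 / (1674 + 109) = 1674 / 1783 = 0.9389
Eligible share of unknowns: 0.9389 × 467 = 438.47
Denominator: 1674 + 438.47 = 2112.47
CON2 = 1305 / 2112.47 = 0.6178

61.8%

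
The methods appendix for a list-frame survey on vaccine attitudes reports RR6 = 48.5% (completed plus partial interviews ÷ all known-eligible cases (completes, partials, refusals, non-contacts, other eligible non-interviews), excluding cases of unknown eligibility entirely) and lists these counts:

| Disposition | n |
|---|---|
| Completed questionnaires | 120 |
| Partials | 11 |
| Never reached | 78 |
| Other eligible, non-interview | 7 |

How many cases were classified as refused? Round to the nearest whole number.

54

Num → 120 + 11 = 131
RR6 = 131 / D = 0.485
D = 131 / 0.485 = 270.1
Remaining denominator categories sum to 216
refused = 270.1 − 216 ≈ 54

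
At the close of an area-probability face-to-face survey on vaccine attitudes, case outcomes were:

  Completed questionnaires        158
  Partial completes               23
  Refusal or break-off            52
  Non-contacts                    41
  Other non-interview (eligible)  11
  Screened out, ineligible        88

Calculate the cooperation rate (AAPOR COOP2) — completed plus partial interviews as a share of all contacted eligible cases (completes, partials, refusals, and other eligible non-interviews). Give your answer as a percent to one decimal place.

74.2%

Top: 158 + 23 = 181
Denominator: 158 + 23 + 52 + 11 = 244
COOP2 = 181 / 244 = 0.7418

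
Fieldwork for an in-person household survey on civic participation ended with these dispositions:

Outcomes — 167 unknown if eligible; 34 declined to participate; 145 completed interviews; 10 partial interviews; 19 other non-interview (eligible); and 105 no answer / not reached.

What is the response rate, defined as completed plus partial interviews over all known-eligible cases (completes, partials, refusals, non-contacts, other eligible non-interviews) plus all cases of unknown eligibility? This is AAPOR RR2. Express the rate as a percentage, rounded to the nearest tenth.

Top → 145 + 10 = 155
Denominator → 145 + 10 + 34 + 105 + 19 + 167 = 480
RR2 = 155 / 480 = 0.3229

32.3%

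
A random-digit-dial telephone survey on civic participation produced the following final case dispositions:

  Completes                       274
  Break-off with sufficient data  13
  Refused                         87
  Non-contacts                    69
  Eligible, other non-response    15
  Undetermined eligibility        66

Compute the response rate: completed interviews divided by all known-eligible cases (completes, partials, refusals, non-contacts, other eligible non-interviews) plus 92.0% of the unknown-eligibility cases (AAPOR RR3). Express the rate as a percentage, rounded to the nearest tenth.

Top = 274
Eligible (known) = 274 + 13 + 87 + 69 + 15 = 458
Estimated eligible among unknowns = 0.9200 × 66 = 60.72
Base = 458 + 60.72 = 518.72
RR3 = 274 / 518.72 = 0.5282

52.8%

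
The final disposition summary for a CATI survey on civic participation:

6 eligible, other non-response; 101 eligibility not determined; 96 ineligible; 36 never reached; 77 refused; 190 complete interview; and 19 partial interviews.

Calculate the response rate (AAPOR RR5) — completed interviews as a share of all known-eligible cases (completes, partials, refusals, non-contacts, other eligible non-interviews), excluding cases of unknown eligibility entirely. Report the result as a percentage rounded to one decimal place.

57.9%

Num: 190
Denominator: 190 + 19 + 77 + 36 + 6 = 328
RR5 = 190 / 328 = 0.5793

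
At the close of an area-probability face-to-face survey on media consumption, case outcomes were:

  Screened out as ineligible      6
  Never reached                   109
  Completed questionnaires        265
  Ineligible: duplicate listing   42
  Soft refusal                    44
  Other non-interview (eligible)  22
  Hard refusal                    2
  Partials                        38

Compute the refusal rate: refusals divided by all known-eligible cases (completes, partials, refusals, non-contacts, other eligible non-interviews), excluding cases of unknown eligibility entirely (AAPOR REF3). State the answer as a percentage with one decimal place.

9.6%

Refusal or break-off = 2 + 44 = 46
Ineligible = 6 + 42 = 48
Top = 46
Denom = 265 + 38 + 46 + 109 + 22 = 480
REF3 = 46 / 480 = 0.0958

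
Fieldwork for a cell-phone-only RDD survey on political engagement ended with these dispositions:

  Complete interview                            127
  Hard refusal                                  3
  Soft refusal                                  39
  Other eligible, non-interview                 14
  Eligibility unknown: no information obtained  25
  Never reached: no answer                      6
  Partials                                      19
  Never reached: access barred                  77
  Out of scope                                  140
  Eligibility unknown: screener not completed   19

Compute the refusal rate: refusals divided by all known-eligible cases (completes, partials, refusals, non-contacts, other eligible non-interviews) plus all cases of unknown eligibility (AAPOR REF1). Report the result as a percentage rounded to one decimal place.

Refused = 3 + 39 = 42
Never reached = 6 + 77 = 83
Unknown eligibility = 19 + 25 = 44
Num = 42
Denom = 127 + 19 + 42 + 83 + 14 + 44 = 329
REF1 = 42 / 329 = 0.1277

12.8%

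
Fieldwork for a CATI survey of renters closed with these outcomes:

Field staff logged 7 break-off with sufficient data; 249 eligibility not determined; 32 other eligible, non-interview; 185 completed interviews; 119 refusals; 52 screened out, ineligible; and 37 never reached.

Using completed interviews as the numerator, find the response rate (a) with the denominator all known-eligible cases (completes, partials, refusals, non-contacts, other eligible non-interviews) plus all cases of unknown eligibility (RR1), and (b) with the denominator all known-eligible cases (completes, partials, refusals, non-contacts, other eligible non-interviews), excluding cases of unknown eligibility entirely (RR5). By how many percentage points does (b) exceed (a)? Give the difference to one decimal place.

19.3

Top: 185
Denom: 185 + 7 + 119 + 37 + 32 + 249 = 629
RR1 = 185 / 629 = 0.2941
Denom: 185 + 7 + 119 + 37 + 32 = 380
RR5 = 185 / 380 = 0.4868
Difference = 48.68 − 29.41 = 19.27 percentage points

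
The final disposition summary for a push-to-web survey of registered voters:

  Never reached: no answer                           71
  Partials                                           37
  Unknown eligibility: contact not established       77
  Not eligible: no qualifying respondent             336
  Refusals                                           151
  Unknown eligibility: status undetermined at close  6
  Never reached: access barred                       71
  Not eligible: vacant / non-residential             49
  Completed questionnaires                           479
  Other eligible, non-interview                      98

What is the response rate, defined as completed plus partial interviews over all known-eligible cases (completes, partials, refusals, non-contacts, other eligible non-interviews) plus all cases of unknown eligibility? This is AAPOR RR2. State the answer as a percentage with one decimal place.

52.1%

No contact after all attempts = 71 + 71 = 142
Undetermined eligibility = 77 + 6 = 83
Ineligible = 336 + 49 = 385
Num: 479 + 37 = 516
Denom: 479 + 37 + 151 + 142 + 98 + 83 = 990
RR2 = 516 / 990 = 0.5212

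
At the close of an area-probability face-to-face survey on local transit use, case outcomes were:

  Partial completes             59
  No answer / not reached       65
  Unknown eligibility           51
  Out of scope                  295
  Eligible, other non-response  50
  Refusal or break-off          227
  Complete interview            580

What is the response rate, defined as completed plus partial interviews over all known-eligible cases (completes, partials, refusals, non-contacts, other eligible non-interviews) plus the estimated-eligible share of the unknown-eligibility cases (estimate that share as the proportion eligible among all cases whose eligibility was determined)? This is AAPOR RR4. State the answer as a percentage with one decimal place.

62.6%

Numerator: 580 + 59 = 639
Determined eligible: 580 + 59 + 227 + 65 + 50 = 981
e = 981 / (981 + 295) = 981 / 1276 = 0.7688
Estimated eligible among unknowns: 0.7688 × 51 = 39.21
Base: 981 + 39.21 = 1020.21
RR4 = 639 / 1020.21 = 0.6263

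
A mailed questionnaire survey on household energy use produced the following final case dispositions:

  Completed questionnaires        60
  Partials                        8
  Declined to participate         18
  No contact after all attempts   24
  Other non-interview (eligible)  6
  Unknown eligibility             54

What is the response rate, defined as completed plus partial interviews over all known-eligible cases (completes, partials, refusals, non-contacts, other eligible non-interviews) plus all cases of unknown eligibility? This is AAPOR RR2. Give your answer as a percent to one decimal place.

40.0%

Numerator: 60 + 8 = 68
Base: 60 + 8 + 18 + 24 + 6 + 54 = 170
RR2 = 68 / 170 = 0.4000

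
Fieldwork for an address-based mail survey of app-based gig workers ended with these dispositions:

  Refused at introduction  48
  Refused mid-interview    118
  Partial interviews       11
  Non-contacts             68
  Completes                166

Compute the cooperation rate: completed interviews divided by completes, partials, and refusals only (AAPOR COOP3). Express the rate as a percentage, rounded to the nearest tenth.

48.4%

Refused = 48 + 118 = 166
Top: 166
Denom: 166 + 11 + 166 = 343
COOP3 = 166 / 343 = 0.4840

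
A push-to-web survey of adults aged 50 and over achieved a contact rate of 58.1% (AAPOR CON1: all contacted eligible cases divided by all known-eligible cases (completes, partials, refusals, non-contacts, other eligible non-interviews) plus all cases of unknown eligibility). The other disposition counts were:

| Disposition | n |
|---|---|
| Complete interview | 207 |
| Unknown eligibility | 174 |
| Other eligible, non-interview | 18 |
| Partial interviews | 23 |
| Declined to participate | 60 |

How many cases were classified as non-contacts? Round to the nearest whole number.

48

Top: 207 + 23 + 60 + 18 = 308
CON1 = 308 / D = 0.581
D = 308 / 0.581 = 530.1
Other denominator terms total 482
non-contacts = 530.1 − 482 ≈ 48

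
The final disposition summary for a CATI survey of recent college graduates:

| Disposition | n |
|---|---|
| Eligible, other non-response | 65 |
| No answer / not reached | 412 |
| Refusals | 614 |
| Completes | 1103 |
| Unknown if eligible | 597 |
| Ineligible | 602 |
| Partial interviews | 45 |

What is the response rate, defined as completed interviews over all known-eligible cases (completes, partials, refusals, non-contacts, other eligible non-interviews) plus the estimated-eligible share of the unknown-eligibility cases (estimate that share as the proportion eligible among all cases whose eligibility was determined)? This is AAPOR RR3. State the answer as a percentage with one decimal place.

Num → 1103
Known eligible → 1103 + 45 + 614 + 412 + 65 = 2239
e = 2239 / (2239 + 602) = 2239 / 2841 = 0.7881
Estimated eligible among unknowns → 0.7881 × 597 = 470.50
Denom → 2239 + 470.50 = 2709.50
RR3 = 1103 / 2709.50 = 0.4071

40.7%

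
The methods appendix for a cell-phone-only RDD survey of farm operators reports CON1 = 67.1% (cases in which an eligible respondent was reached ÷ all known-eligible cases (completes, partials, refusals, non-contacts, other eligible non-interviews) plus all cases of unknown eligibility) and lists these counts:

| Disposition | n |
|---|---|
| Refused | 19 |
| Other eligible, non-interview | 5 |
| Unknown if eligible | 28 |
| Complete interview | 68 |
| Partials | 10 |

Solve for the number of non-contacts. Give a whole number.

Num = 68 + 10 + 19 + 5 = 102
CON1 = 102 / D = 0.671
D = 102 / 0.671 = 152.0
Rest of base = 130
non-contacts = 152.0 − 130 ≈ 22

22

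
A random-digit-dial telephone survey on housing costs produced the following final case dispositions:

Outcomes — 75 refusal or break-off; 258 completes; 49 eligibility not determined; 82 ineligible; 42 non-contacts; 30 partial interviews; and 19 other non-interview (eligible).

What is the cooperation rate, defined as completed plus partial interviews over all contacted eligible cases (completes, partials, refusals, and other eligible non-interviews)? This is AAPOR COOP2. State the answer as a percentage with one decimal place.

75.4%

Numerator → 258 + 30 = 288
Denom → 258 + 30 + 75 + 19 = 382
COOP2 = 288 / 382 = 0.7539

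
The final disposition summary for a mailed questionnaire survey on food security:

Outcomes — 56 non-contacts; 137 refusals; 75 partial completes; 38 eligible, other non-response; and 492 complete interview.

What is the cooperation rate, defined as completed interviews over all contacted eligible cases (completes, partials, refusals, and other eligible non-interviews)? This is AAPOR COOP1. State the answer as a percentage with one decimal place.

Num = 492
Denom = 492 + 75 + 137 + 38 = 742
COOP1 = 492 / 742 = 0.6631

66.3%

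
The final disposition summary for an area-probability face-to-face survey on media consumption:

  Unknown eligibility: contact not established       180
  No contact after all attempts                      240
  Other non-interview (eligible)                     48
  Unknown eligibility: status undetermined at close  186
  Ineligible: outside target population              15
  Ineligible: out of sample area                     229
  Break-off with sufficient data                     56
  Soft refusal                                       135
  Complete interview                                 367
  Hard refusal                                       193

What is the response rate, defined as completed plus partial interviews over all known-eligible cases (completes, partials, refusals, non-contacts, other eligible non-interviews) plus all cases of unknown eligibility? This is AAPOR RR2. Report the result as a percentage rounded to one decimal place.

Refusals = 193 + 135 = 328
Unknown eligibility = 180 + 186 = 366
Out of scope = 15 + 229 = 244
Top = 367 + 56 = 423
Base = 367 + 56 + 328 + 240 + 48 + 366 = 1405
RR2 = 423 / 1405 = 0.3011

30.1%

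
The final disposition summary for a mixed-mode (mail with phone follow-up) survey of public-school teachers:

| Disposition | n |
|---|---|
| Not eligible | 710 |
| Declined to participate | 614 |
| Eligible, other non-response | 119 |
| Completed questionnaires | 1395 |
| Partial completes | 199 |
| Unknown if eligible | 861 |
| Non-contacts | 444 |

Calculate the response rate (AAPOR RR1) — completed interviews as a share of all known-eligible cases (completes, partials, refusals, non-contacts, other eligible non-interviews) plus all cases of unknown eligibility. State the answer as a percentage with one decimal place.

Top: 1395
Denominator: 1395 + 199 + 614 + 444 + 119 + 861 = 3632
RR1 = 1395 / 3632 = 0.3841

38.4%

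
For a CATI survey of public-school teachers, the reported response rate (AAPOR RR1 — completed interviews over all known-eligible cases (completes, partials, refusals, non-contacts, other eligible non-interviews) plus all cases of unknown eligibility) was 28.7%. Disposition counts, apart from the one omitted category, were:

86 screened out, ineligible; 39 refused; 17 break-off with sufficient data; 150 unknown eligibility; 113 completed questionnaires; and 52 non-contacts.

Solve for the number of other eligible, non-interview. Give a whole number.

23

RR1 = 113 / D = 0.287
D = 113 / 0.287 = 393.7
Rest of base = 371
other eligible, non-interview = 393.7 − 371 ≈ 23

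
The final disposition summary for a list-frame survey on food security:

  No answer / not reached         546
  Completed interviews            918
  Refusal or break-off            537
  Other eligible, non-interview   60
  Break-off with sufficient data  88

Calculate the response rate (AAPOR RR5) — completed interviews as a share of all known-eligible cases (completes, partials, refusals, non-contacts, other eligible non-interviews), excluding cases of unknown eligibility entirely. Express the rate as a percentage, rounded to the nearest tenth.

42.7%

Numerator: 918
Base: 918 + 88 + 537 + 546 + 60 = 2149
RR5 = 918 / 2149 = 0.4272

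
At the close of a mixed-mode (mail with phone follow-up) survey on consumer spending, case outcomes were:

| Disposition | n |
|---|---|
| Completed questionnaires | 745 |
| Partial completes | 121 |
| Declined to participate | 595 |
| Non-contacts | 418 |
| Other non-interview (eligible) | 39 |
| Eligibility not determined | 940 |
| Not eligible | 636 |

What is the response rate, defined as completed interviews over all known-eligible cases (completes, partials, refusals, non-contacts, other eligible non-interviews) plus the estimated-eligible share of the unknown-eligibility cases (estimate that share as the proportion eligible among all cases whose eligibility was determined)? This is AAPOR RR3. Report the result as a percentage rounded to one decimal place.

Numerator = 745
Eligible (known) = 745 + 121 + 595 + 418 + 39 = 1918
e = 1918 / (1918 + 636) = 1918 / 2554 = 0.7510
Eligible share of unknowns = 0.7510 × 940 = 705.94
Base = 1918 + 705.94 = 2623.94
RR3 = 745 / 2623.94 = 0.2839

28.4%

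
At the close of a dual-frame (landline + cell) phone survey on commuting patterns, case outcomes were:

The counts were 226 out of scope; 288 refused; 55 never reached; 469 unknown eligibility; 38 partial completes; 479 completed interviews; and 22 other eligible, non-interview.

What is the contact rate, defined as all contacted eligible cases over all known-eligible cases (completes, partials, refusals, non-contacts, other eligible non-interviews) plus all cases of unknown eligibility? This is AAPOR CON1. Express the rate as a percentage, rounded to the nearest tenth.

61.2%

Top = 479 + 38 + 288 + 22 = 827
Base = 479 + 38 + 288 + 55 + 22 + 469 = 1351
CON1 = 827 / 1351 = 0.6121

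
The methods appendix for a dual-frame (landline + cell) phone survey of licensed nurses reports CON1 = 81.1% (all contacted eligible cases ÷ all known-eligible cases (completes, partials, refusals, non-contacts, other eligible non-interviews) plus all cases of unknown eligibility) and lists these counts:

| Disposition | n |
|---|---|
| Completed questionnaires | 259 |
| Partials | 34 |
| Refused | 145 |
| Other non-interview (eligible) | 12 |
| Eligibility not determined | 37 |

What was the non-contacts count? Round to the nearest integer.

68

Num = 259 + 34 + 145 + 12 = 450
CON1 = 450 / D = 0.811
D = 450 / 0.811 = 554.9
Other denominator terms total 487
non-contacts = 554.9 − 487 ≈ 68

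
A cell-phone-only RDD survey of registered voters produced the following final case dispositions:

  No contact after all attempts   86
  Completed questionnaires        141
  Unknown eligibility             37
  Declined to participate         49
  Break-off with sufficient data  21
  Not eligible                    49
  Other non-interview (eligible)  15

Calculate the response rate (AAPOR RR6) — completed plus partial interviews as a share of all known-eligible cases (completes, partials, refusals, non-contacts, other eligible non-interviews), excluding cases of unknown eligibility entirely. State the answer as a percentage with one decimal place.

51.9%

Num → 141 + 21 = 162
Denom → 141 + 21 + 49 + 86 + 15 = 312
RR6 = 162 / 312 = 0.5192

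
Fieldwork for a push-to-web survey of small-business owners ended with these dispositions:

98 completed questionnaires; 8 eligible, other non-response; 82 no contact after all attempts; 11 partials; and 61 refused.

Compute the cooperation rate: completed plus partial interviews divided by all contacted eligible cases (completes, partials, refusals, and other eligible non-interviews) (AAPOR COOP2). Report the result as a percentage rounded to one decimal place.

61.2%

Num → 98 + 11 = 109
Base → 98 + 11 + 61 + 8 = 178
COOP2 = 109 / 178 = 0.6124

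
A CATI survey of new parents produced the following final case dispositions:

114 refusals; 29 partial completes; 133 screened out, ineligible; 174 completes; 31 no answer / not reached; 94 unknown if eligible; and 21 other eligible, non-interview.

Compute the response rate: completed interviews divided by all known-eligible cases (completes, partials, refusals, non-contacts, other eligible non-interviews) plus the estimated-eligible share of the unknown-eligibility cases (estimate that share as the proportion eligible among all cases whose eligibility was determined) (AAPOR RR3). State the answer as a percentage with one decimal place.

39.7%

Numerator → 174
Eligible (known) → 174 + 29 + 114 + 31 + 21 = 369
e = 369 / (369 + 133) = 369 / 502 = 0.7351
Eligible share of unknowns → 0.7351 × 94 = 69.10
Denominator → 369 + 69.10 = 438.10
RR3 = 174 / 438.10 = 0.3972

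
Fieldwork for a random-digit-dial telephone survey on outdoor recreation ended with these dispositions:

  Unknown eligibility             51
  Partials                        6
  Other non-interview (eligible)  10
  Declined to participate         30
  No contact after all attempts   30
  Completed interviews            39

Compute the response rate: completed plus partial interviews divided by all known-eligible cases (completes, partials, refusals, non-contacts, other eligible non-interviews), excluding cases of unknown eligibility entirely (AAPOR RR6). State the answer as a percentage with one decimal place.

Num → 39 + 6 = 45
Denominator → 39 + 6 + 30 + 30 + 10 = 115
RR6 = 45 / 115 = 0.3913

39.1%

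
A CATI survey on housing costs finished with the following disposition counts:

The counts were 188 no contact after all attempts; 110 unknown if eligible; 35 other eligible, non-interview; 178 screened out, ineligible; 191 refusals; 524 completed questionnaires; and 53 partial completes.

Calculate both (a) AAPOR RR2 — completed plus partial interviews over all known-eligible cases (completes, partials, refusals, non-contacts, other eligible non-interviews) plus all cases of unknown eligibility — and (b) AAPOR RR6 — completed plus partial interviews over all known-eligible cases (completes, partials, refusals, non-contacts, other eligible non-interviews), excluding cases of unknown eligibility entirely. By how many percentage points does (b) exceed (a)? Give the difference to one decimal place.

Top = 524 + 53 = 577
Denom = 524 + 53 + 191 + 188 + 35 + 110 = 1101
RR2 = 577 / 1101 = 0.5241
Denom = 524 + 53 + 191 + 188 + 35 = 991
RR6 = 577 / 991 = 0.5822
Difference = 58.22 − 52.41 = 5.81 percentage points

5.8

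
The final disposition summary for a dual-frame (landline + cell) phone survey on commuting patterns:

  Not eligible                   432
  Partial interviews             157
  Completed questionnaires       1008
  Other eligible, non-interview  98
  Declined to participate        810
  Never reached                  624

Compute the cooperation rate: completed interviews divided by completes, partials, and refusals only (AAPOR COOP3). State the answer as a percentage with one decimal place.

Top: 1008
Denom: 1008 + 157 + 810 = 1975
COOP3 = 1008 / 1975 = 0.5104

51.0%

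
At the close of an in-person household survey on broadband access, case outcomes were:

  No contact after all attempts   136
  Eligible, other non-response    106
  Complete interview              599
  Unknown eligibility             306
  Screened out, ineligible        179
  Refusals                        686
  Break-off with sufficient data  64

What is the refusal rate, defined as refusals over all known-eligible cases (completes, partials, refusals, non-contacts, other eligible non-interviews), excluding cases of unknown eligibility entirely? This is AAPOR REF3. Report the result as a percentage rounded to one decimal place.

43.1%

Num = 686
Denom = 599 + 64 + 686 + 136 + 106 = 1591
REF3 = 686 / 1591 = 0.4312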